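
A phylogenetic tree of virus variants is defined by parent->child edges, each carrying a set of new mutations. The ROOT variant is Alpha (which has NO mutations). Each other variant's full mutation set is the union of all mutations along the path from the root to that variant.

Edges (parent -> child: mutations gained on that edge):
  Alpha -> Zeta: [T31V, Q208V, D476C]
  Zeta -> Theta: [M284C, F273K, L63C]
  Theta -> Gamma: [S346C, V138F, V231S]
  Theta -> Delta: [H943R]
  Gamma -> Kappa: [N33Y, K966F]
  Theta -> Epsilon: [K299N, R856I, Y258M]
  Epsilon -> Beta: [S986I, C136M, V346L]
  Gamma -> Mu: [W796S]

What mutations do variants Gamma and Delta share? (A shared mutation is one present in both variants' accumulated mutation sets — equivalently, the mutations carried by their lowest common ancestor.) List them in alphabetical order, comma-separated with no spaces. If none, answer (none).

Answer: D476C,F273K,L63C,M284C,Q208V,T31V

Derivation:
Accumulating mutations along path to Gamma:
  At Alpha: gained [] -> total []
  At Zeta: gained ['T31V', 'Q208V', 'D476C'] -> total ['D476C', 'Q208V', 'T31V']
  At Theta: gained ['M284C', 'F273K', 'L63C'] -> total ['D476C', 'F273K', 'L63C', 'M284C', 'Q208V', 'T31V']
  At Gamma: gained ['S346C', 'V138F', 'V231S'] -> total ['D476C', 'F273K', 'L63C', 'M284C', 'Q208V', 'S346C', 'T31V', 'V138F', 'V231S']
Mutations(Gamma) = ['D476C', 'F273K', 'L63C', 'M284C', 'Q208V', 'S346C', 'T31V', 'V138F', 'V231S']
Accumulating mutations along path to Delta:
  At Alpha: gained [] -> total []
  At Zeta: gained ['T31V', 'Q208V', 'D476C'] -> total ['D476C', 'Q208V', 'T31V']
  At Theta: gained ['M284C', 'F273K', 'L63C'] -> total ['D476C', 'F273K', 'L63C', 'M284C', 'Q208V', 'T31V']
  At Delta: gained ['H943R'] -> total ['D476C', 'F273K', 'H943R', 'L63C', 'M284C', 'Q208V', 'T31V']
Mutations(Delta) = ['D476C', 'F273K', 'H943R', 'L63C', 'M284C', 'Q208V', 'T31V']
Intersection: ['D476C', 'F273K', 'L63C', 'M284C', 'Q208V', 'S346C', 'T31V', 'V138F', 'V231S'] ∩ ['D476C', 'F273K', 'H943R', 'L63C', 'M284C', 'Q208V', 'T31V'] = ['D476C', 'F273K', 'L63C', 'M284C', 'Q208V', 'T31V']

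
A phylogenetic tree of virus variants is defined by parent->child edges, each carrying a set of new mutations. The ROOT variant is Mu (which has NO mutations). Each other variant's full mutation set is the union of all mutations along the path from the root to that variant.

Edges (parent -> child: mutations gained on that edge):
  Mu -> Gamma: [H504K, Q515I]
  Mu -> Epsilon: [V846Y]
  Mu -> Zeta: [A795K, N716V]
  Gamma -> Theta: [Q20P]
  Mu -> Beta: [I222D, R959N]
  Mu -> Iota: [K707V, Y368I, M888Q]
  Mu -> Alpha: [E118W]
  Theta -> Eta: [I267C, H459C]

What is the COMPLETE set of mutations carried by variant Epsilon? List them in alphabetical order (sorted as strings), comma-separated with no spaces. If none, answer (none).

Answer: V846Y

Derivation:
At Mu: gained [] -> total []
At Epsilon: gained ['V846Y'] -> total ['V846Y']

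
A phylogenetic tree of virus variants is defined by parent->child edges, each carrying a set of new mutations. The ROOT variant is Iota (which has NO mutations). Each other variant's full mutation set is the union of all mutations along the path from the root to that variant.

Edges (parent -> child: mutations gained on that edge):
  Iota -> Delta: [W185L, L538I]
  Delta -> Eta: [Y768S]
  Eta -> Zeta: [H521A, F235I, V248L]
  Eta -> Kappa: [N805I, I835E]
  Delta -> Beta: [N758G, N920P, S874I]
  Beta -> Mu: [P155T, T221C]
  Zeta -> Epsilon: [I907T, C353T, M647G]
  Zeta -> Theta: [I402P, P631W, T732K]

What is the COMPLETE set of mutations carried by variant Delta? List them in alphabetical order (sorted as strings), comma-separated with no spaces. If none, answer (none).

At Iota: gained [] -> total []
At Delta: gained ['W185L', 'L538I'] -> total ['L538I', 'W185L']

Answer: L538I,W185L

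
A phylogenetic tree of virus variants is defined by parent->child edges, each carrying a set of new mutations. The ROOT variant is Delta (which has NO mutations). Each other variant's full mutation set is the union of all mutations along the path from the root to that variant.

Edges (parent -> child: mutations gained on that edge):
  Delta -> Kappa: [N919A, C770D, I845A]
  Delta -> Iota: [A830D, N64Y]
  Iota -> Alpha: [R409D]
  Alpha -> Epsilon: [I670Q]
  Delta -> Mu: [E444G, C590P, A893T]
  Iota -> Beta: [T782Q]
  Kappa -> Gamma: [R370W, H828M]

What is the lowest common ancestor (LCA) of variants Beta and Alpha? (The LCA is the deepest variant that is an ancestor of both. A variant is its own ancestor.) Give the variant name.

Path from root to Beta: Delta -> Iota -> Beta
  ancestors of Beta: {Delta, Iota, Beta}
Path from root to Alpha: Delta -> Iota -> Alpha
  ancestors of Alpha: {Delta, Iota, Alpha}
Common ancestors: {Delta, Iota}
Walk up from Alpha: Alpha (not in ancestors of Beta), Iota (in ancestors of Beta), Delta (in ancestors of Beta)
Deepest common ancestor (LCA) = Iota

Answer: Iota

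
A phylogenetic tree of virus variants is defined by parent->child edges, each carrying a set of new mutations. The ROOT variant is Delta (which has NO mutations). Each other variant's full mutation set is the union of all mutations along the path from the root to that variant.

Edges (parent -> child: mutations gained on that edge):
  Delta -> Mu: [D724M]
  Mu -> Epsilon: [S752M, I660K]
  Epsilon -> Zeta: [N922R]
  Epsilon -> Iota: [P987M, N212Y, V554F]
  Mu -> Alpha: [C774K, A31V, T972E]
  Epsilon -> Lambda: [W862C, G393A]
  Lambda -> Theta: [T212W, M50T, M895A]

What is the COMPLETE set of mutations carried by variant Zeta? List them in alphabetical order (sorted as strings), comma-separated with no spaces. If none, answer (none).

Answer: D724M,I660K,N922R,S752M

Derivation:
At Delta: gained [] -> total []
At Mu: gained ['D724M'] -> total ['D724M']
At Epsilon: gained ['S752M', 'I660K'] -> total ['D724M', 'I660K', 'S752M']
At Zeta: gained ['N922R'] -> total ['D724M', 'I660K', 'N922R', 'S752M']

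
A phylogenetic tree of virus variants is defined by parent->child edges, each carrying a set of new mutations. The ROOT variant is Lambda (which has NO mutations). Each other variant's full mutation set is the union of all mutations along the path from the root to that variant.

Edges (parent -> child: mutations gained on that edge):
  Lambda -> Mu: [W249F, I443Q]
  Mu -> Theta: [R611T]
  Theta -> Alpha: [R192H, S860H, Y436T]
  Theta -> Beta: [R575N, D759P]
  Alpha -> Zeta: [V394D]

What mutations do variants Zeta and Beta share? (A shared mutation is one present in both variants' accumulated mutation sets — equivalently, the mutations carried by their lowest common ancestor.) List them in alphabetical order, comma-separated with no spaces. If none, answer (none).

Accumulating mutations along path to Zeta:
  At Lambda: gained [] -> total []
  At Mu: gained ['W249F', 'I443Q'] -> total ['I443Q', 'W249F']
  At Theta: gained ['R611T'] -> total ['I443Q', 'R611T', 'W249F']
  At Alpha: gained ['R192H', 'S860H', 'Y436T'] -> total ['I443Q', 'R192H', 'R611T', 'S860H', 'W249F', 'Y436T']
  At Zeta: gained ['V394D'] -> total ['I443Q', 'R192H', 'R611T', 'S860H', 'V394D', 'W249F', 'Y436T']
Mutations(Zeta) = ['I443Q', 'R192H', 'R611T', 'S860H', 'V394D', 'W249F', 'Y436T']
Accumulating mutations along path to Beta:
  At Lambda: gained [] -> total []
  At Mu: gained ['W249F', 'I443Q'] -> total ['I443Q', 'W249F']
  At Theta: gained ['R611T'] -> total ['I443Q', 'R611T', 'W249F']
  At Beta: gained ['R575N', 'D759P'] -> total ['D759P', 'I443Q', 'R575N', 'R611T', 'W249F']
Mutations(Beta) = ['D759P', 'I443Q', 'R575N', 'R611T', 'W249F']
Intersection: ['I443Q', 'R192H', 'R611T', 'S860H', 'V394D', 'W249F', 'Y436T'] ∩ ['D759P', 'I443Q', 'R575N', 'R611T', 'W249F'] = ['I443Q', 'R611T', 'W249F']

Answer: I443Q,R611T,W249F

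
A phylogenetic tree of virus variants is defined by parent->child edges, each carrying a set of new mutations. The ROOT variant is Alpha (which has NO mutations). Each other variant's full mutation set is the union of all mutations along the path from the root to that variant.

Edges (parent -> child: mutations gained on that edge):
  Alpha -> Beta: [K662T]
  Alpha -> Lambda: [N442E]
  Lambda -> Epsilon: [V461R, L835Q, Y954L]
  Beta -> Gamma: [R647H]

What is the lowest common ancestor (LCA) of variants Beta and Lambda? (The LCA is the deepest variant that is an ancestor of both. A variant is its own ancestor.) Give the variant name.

Path from root to Beta: Alpha -> Beta
  ancestors of Beta: {Alpha, Beta}
Path from root to Lambda: Alpha -> Lambda
  ancestors of Lambda: {Alpha, Lambda}
Common ancestors: {Alpha}
Walk up from Lambda: Lambda (not in ancestors of Beta), Alpha (in ancestors of Beta)
Deepest common ancestor (LCA) = Alpha

Answer: Alpha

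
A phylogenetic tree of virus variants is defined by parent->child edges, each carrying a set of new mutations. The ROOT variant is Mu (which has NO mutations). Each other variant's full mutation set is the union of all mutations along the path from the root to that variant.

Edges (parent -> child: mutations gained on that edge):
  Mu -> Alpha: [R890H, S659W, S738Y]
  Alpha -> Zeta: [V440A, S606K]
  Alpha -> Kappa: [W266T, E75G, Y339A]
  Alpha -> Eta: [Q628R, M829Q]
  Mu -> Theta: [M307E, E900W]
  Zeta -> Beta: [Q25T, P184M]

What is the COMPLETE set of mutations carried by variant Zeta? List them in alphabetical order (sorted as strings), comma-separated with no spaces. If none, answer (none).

At Mu: gained [] -> total []
At Alpha: gained ['R890H', 'S659W', 'S738Y'] -> total ['R890H', 'S659W', 'S738Y']
At Zeta: gained ['V440A', 'S606K'] -> total ['R890H', 'S606K', 'S659W', 'S738Y', 'V440A']

Answer: R890H,S606K,S659W,S738Y,V440A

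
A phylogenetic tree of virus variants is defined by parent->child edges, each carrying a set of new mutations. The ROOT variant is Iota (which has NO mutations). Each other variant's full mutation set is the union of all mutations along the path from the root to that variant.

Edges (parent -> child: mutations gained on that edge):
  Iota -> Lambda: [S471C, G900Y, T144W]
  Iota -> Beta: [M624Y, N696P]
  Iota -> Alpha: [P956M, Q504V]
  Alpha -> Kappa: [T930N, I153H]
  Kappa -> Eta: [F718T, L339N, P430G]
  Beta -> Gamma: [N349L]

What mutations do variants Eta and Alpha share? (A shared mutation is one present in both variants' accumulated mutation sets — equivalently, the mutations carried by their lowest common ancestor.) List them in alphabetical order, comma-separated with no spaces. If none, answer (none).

Accumulating mutations along path to Eta:
  At Iota: gained [] -> total []
  At Alpha: gained ['P956M', 'Q504V'] -> total ['P956M', 'Q504V']
  At Kappa: gained ['T930N', 'I153H'] -> total ['I153H', 'P956M', 'Q504V', 'T930N']
  At Eta: gained ['F718T', 'L339N', 'P430G'] -> total ['F718T', 'I153H', 'L339N', 'P430G', 'P956M', 'Q504V', 'T930N']
Mutations(Eta) = ['F718T', 'I153H', 'L339N', 'P430G', 'P956M', 'Q504V', 'T930N']
Accumulating mutations along path to Alpha:
  At Iota: gained [] -> total []
  At Alpha: gained ['P956M', 'Q504V'] -> total ['P956M', 'Q504V']
Mutations(Alpha) = ['P956M', 'Q504V']
Intersection: ['F718T', 'I153H', 'L339N', 'P430G', 'P956M', 'Q504V', 'T930N'] ∩ ['P956M', 'Q504V'] = ['P956M', 'Q504V']

Answer: P956M,Q504V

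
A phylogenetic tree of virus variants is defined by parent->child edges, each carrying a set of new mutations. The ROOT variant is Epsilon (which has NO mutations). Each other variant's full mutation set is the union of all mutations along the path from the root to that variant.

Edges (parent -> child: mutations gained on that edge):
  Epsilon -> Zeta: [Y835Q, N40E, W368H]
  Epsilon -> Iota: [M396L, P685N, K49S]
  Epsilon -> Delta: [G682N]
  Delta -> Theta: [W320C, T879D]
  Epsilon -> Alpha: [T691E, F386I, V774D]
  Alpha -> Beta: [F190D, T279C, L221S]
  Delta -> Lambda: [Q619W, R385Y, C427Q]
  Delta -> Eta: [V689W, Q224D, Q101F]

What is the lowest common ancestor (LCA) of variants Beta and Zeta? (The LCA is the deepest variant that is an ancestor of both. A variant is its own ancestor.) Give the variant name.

Path from root to Beta: Epsilon -> Alpha -> Beta
  ancestors of Beta: {Epsilon, Alpha, Beta}
Path from root to Zeta: Epsilon -> Zeta
  ancestors of Zeta: {Epsilon, Zeta}
Common ancestors: {Epsilon}
Walk up from Zeta: Zeta (not in ancestors of Beta), Epsilon (in ancestors of Beta)
Deepest common ancestor (LCA) = Epsilon

Answer: Epsilon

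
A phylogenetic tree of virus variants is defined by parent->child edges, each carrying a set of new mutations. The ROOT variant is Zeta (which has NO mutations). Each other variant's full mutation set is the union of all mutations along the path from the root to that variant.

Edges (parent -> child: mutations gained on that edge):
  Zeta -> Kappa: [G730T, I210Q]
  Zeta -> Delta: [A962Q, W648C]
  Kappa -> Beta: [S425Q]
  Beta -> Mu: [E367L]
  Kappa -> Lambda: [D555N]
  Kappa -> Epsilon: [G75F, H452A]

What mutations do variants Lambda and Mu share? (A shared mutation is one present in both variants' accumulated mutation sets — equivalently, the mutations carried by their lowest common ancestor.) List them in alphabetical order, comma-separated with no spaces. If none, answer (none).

Answer: G730T,I210Q

Derivation:
Accumulating mutations along path to Lambda:
  At Zeta: gained [] -> total []
  At Kappa: gained ['G730T', 'I210Q'] -> total ['G730T', 'I210Q']
  At Lambda: gained ['D555N'] -> total ['D555N', 'G730T', 'I210Q']
Mutations(Lambda) = ['D555N', 'G730T', 'I210Q']
Accumulating mutations along path to Mu:
  At Zeta: gained [] -> total []
  At Kappa: gained ['G730T', 'I210Q'] -> total ['G730T', 'I210Q']
  At Beta: gained ['S425Q'] -> total ['G730T', 'I210Q', 'S425Q']
  At Mu: gained ['E367L'] -> total ['E367L', 'G730T', 'I210Q', 'S425Q']
Mutations(Mu) = ['E367L', 'G730T', 'I210Q', 'S425Q']
Intersection: ['D555N', 'G730T', 'I210Q'] ∩ ['E367L', 'G730T', 'I210Q', 'S425Q'] = ['G730T', 'I210Q']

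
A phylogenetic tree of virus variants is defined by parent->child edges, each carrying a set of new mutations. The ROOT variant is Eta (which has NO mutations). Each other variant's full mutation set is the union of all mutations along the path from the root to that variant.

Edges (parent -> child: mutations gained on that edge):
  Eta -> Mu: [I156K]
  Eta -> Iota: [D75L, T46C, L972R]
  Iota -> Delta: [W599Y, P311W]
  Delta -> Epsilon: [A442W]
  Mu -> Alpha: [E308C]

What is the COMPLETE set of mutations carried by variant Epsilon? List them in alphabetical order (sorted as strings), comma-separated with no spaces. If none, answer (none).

Answer: A442W,D75L,L972R,P311W,T46C,W599Y

Derivation:
At Eta: gained [] -> total []
At Iota: gained ['D75L', 'T46C', 'L972R'] -> total ['D75L', 'L972R', 'T46C']
At Delta: gained ['W599Y', 'P311W'] -> total ['D75L', 'L972R', 'P311W', 'T46C', 'W599Y']
At Epsilon: gained ['A442W'] -> total ['A442W', 'D75L', 'L972R', 'P311W', 'T46C', 'W599Y']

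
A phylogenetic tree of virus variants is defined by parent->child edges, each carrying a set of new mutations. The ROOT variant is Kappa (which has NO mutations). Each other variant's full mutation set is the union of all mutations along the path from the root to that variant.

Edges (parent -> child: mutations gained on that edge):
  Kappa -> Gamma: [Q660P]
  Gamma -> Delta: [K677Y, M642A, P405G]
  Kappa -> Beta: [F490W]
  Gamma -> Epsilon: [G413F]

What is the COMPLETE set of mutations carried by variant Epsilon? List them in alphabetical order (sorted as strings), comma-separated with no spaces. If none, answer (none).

Answer: G413F,Q660P

Derivation:
At Kappa: gained [] -> total []
At Gamma: gained ['Q660P'] -> total ['Q660P']
At Epsilon: gained ['G413F'] -> total ['G413F', 'Q660P']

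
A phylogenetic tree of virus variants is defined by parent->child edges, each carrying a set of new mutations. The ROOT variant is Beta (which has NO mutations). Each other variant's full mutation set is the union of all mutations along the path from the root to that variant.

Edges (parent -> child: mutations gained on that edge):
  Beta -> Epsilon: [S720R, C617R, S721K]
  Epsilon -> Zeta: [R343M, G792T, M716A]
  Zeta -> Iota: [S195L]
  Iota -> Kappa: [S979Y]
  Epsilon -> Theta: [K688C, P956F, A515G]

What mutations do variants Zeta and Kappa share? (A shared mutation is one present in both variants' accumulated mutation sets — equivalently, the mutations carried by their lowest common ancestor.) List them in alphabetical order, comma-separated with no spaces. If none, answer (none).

Accumulating mutations along path to Zeta:
  At Beta: gained [] -> total []
  At Epsilon: gained ['S720R', 'C617R', 'S721K'] -> total ['C617R', 'S720R', 'S721K']
  At Zeta: gained ['R343M', 'G792T', 'M716A'] -> total ['C617R', 'G792T', 'M716A', 'R343M', 'S720R', 'S721K']
Mutations(Zeta) = ['C617R', 'G792T', 'M716A', 'R343M', 'S720R', 'S721K']
Accumulating mutations along path to Kappa:
  At Beta: gained [] -> total []
  At Epsilon: gained ['S720R', 'C617R', 'S721K'] -> total ['C617R', 'S720R', 'S721K']
  At Zeta: gained ['R343M', 'G792T', 'M716A'] -> total ['C617R', 'G792T', 'M716A', 'R343M', 'S720R', 'S721K']
  At Iota: gained ['S195L'] -> total ['C617R', 'G792T', 'M716A', 'R343M', 'S195L', 'S720R', 'S721K']
  At Kappa: gained ['S979Y'] -> total ['C617R', 'G792T', 'M716A', 'R343M', 'S195L', 'S720R', 'S721K', 'S979Y']
Mutations(Kappa) = ['C617R', 'G792T', 'M716A', 'R343M', 'S195L', 'S720R', 'S721K', 'S979Y']
Intersection: ['C617R', 'G792T', 'M716A', 'R343M', 'S720R', 'S721K'] ∩ ['C617R', 'G792T', 'M716A', 'R343M', 'S195L', 'S720R', 'S721K', 'S979Y'] = ['C617R', 'G792T', 'M716A', 'R343M', 'S720R', 'S721K']

Answer: C617R,G792T,M716A,R343M,S720R,S721K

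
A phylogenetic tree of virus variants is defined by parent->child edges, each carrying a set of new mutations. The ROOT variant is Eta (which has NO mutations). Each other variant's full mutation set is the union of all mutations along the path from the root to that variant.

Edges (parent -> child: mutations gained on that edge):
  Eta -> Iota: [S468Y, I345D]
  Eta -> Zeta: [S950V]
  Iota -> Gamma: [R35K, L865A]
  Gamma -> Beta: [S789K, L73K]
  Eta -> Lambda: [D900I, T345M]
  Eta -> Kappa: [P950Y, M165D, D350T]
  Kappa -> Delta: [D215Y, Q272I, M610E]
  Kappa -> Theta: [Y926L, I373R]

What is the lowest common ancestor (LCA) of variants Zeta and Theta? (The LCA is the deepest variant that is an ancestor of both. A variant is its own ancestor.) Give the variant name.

Answer: Eta

Derivation:
Path from root to Zeta: Eta -> Zeta
  ancestors of Zeta: {Eta, Zeta}
Path from root to Theta: Eta -> Kappa -> Theta
  ancestors of Theta: {Eta, Kappa, Theta}
Common ancestors: {Eta}
Walk up from Theta: Theta (not in ancestors of Zeta), Kappa (not in ancestors of Zeta), Eta (in ancestors of Zeta)
Deepest common ancestor (LCA) = Eta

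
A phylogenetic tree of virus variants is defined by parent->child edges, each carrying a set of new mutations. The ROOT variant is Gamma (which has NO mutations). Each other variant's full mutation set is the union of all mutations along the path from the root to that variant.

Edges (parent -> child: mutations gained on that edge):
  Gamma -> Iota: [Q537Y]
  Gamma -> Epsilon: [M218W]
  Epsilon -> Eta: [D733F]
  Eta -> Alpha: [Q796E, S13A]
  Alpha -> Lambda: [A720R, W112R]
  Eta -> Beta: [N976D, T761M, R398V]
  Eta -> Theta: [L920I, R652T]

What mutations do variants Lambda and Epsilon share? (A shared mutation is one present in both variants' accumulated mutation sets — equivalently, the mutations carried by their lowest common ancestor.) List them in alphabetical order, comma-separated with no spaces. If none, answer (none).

Accumulating mutations along path to Lambda:
  At Gamma: gained [] -> total []
  At Epsilon: gained ['M218W'] -> total ['M218W']
  At Eta: gained ['D733F'] -> total ['D733F', 'M218W']
  At Alpha: gained ['Q796E', 'S13A'] -> total ['D733F', 'M218W', 'Q796E', 'S13A']
  At Lambda: gained ['A720R', 'W112R'] -> total ['A720R', 'D733F', 'M218W', 'Q796E', 'S13A', 'W112R']
Mutations(Lambda) = ['A720R', 'D733F', 'M218W', 'Q796E', 'S13A', 'W112R']
Accumulating mutations along path to Epsilon:
  At Gamma: gained [] -> total []
  At Epsilon: gained ['M218W'] -> total ['M218W']
Mutations(Epsilon) = ['M218W']
Intersection: ['A720R', 'D733F', 'M218W', 'Q796E', 'S13A', 'W112R'] ∩ ['M218W'] = ['M218W']

Answer: M218W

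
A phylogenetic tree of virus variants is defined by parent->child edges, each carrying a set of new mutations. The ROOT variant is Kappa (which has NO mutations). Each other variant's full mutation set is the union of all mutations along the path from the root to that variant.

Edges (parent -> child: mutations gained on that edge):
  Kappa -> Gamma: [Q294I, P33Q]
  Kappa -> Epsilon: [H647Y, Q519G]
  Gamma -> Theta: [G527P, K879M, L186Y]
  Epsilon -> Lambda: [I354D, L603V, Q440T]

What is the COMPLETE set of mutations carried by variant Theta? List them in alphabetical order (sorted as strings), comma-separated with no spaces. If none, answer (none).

At Kappa: gained [] -> total []
At Gamma: gained ['Q294I', 'P33Q'] -> total ['P33Q', 'Q294I']
At Theta: gained ['G527P', 'K879M', 'L186Y'] -> total ['G527P', 'K879M', 'L186Y', 'P33Q', 'Q294I']

Answer: G527P,K879M,L186Y,P33Q,Q294I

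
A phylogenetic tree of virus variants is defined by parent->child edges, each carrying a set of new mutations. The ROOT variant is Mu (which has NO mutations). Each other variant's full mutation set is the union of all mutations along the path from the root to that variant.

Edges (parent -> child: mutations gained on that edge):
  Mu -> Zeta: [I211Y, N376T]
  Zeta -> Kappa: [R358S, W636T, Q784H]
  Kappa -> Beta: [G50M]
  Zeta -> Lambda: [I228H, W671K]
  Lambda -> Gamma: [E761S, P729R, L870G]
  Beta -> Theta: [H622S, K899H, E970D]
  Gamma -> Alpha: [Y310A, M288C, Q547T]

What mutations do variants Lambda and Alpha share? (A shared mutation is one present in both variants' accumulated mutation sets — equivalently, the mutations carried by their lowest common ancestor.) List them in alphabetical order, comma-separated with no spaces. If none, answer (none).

Accumulating mutations along path to Lambda:
  At Mu: gained [] -> total []
  At Zeta: gained ['I211Y', 'N376T'] -> total ['I211Y', 'N376T']
  At Lambda: gained ['I228H', 'W671K'] -> total ['I211Y', 'I228H', 'N376T', 'W671K']
Mutations(Lambda) = ['I211Y', 'I228H', 'N376T', 'W671K']
Accumulating mutations along path to Alpha:
  At Mu: gained [] -> total []
  At Zeta: gained ['I211Y', 'N376T'] -> total ['I211Y', 'N376T']
  At Lambda: gained ['I228H', 'W671K'] -> total ['I211Y', 'I228H', 'N376T', 'W671K']
  At Gamma: gained ['E761S', 'P729R', 'L870G'] -> total ['E761S', 'I211Y', 'I228H', 'L870G', 'N376T', 'P729R', 'W671K']
  At Alpha: gained ['Y310A', 'M288C', 'Q547T'] -> total ['E761S', 'I211Y', 'I228H', 'L870G', 'M288C', 'N376T', 'P729R', 'Q547T', 'W671K', 'Y310A']
Mutations(Alpha) = ['E761S', 'I211Y', 'I228H', 'L870G', 'M288C', 'N376T', 'P729R', 'Q547T', 'W671K', 'Y310A']
Intersection: ['I211Y', 'I228H', 'N376T', 'W671K'] ∩ ['E761S', 'I211Y', 'I228H', 'L870G', 'M288C', 'N376T', 'P729R', 'Q547T', 'W671K', 'Y310A'] = ['I211Y', 'I228H', 'N376T', 'W671K']

Answer: I211Y,I228H,N376T,W671K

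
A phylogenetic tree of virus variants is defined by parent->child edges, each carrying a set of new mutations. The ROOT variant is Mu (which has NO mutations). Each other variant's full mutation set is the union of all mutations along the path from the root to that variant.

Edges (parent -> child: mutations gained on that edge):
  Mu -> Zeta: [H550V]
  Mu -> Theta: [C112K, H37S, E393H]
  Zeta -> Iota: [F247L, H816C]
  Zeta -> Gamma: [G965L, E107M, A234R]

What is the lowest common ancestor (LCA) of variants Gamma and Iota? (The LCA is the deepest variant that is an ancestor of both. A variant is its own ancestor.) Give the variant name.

Answer: Zeta

Derivation:
Path from root to Gamma: Mu -> Zeta -> Gamma
  ancestors of Gamma: {Mu, Zeta, Gamma}
Path from root to Iota: Mu -> Zeta -> Iota
  ancestors of Iota: {Mu, Zeta, Iota}
Common ancestors: {Mu, Zeta}
Walk up from Iota: Iota (not in ancestors of Gamma), Zeta (in ancestors of Gamma), Mu (in ancestors of Gamma)
Deepest common ancestor (LCA) = Zeta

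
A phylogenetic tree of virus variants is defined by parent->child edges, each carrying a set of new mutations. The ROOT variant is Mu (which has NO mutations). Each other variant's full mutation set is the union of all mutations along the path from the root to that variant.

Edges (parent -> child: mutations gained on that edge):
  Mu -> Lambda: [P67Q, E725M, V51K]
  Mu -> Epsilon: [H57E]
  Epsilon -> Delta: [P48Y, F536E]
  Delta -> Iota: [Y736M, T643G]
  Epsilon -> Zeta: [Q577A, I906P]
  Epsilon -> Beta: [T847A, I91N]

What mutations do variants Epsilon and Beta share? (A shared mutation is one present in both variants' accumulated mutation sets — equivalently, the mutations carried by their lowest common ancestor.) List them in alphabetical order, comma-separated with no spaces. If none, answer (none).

Accumulating mutations along path to Epsilon:
  At Mu: gained [] -> total []
  At Epsilon: gained ['H57E'] -> total ['H57E']
Mutations(Epsilon) = ['H57E']
Accumulating mutations along path to Beta:
  At Mu: gained [] -> total []
  At Epsilon: gained ['H57E'] -> total ['H57E']
  At Beta: gained ['T847A', 'I91N'] -> total ['H57E', 'I91N', 'T847A']
Mutations(Beta) = ['H57E', 'I91N', 'T847A']
Intersection: ['H57E'] ∩ ['H57E', 'I91N', 'T847A'] = ['H57E']

Answer: H57E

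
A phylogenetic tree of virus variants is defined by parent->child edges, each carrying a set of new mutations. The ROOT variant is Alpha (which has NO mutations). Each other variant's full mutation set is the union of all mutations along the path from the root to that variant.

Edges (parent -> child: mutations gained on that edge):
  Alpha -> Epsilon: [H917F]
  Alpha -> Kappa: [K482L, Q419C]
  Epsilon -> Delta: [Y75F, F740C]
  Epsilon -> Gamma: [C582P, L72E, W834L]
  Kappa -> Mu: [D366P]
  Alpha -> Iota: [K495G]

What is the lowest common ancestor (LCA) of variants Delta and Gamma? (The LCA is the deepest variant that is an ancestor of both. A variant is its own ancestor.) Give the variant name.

Path from root to Delta: Alpha -> Epsilon -> Delta
  ancestors of Delta: {Alpha, Epsilon, Delta}
Path from root to Gamma: Alpha -> Epsilon -> Gamma
  ancestors of Gamma: {Alpha, Epsilon, Gamma}
Common ancestors: {Alpha, Epsilon}
Walk up from Gamma: Gamma (not in ancestors of Delta), Epsilon (in ancestors of Delta), Alpha (in ancestors of Delta)
Deepest common ancestor (LCA) = Epsilon

Answer: Epsilon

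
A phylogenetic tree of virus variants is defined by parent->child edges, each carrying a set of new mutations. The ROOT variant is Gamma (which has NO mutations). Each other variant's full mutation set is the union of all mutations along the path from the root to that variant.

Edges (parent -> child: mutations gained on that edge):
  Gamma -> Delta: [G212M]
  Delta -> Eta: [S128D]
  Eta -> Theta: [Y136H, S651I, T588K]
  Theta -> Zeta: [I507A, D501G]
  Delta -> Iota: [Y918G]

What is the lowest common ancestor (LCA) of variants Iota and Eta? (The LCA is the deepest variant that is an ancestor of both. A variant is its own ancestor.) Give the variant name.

Path from root to Iota: Gamma -> Delta -> Iota
  ancestors of Iota: {Gamma, Delta, Iota}
Path from root to Eta: Gamma -> Delta -> Eta
  ancestors of Eta: {Gamma, Delta, Eta}
Common ancestors: {Gamma, Delta}
Walk up from Eta: Eta (not in ancestors of Iota), Delta (in ancestors of Iota), Gamma (in ancestors of Iota)
Deepest common ancestor (LCA) = Delta

Answer: Delta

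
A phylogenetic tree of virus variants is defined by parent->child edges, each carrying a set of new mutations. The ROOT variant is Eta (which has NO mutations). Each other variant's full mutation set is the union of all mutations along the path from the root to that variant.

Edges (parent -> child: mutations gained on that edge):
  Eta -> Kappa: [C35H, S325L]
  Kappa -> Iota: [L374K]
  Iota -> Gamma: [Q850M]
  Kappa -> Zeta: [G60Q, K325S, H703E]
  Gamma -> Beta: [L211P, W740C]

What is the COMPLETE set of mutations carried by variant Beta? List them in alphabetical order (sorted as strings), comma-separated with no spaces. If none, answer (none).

At Eta: gained [] -> total []
At Kappa: gained ['C35H', 'S325L'] -> total ['C35H', 'S325L']
At Iota: gained ['L374K'] -> total ['C35H', 'L374K', 'S325L']
At Gamma: gained ['Q850M'] -> total ['C35H', 'L374K', 'Q850M', 'S325L']
At Beta: gained ['L211P', 'W740C'] -> total ['C35H', 'L211P', 'L374K', 'Q850M', 'S325L', 'W740C']

Answer: C35H,L211P,L374K,Q850M,S325L,W740C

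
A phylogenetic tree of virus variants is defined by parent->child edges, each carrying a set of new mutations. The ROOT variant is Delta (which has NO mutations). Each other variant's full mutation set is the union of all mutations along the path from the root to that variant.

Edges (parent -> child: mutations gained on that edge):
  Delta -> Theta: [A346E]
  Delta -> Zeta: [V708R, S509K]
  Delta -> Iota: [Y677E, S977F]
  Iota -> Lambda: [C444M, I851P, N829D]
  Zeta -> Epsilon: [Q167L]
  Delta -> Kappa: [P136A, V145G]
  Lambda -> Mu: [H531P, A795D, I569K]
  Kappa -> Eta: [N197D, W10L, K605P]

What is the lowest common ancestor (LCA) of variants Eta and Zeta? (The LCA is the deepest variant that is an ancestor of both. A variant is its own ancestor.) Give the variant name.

Answer: Delta

Derivation:
Path from root to Eta: Delta -> Kappa -> Eta
  ancestors of Eta: {Delta, Kappa, Eta}
Path from root to Zeta: Delta -> Zeta
  ancestors of Zeta: {Delta, Zeta}
Common ancestors: {Delta}
Walk up from Zeta: Zeta (not in ancestors of Eta), Delta (in ancestors of Eta)
Deepest common ancestor (LCA) = Delta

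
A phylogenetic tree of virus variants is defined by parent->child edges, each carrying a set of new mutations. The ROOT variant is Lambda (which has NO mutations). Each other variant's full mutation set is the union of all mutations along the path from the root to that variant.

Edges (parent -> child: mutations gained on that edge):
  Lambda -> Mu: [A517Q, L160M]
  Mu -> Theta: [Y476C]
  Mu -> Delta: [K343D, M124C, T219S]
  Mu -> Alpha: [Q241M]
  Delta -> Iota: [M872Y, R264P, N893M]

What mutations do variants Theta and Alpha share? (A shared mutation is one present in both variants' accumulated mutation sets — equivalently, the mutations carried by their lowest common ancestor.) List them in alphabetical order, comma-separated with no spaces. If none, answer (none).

Answer: A517Q,L160M

Derivation:
Accumulating mutations along path to Theta:
  At Lambda: gained [] -> total []
  At Mu: gained ['A517Q', 'L160M'] -> total ['A517Q', 'L160M']
  At Theta: gained ['Y476C'] -> total ['A517Q', 'L160M', 'Y476C']
Mutations(Theta) = ['A517Q', 'L160M', 'Y476C']
Accumulating mutations along path to Alpha:
  At Lambda: gained [] -> total []
  At Mu: gained ['A517Q', 'L160M'] -> total ['A517Q', 'L160M']
  At Alpha: gained ['Q241M'] -> total ['A517Q', 'L160M', 'Q241M']
Mutations(Alpha) = ['A517Q', 'L160M', 'Q241M']
Intersection: ['A517Q', 'L160M', 'Y476C'] ∩ ['A517Q', 'L160M', 'Q241M'] = ['A517Q', 'L160M']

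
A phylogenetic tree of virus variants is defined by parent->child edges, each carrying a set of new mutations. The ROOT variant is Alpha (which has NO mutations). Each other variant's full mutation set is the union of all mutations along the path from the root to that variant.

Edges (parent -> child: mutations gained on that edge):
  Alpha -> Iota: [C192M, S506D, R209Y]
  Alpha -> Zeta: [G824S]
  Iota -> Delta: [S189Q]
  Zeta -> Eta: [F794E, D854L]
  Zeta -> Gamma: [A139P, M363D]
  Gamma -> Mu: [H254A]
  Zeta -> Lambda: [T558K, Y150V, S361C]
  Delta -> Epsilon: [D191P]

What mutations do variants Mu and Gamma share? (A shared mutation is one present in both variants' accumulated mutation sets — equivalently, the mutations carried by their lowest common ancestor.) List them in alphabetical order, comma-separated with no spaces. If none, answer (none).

Answer: A139P,G824S,M363D

Derivation:
Accumulating mutations along path to Mu:
  At Alpha: gained [] -> total []
  At Zeta: gained ['G824S'] -> total ['G824S']
  At Gamma: gained ['A139P', 'M363D'] -> total ['A139P', 'G824S', 'M363D']
  At Mu: gained ['H254A'] -> total ['A139P', 'G824S', 'H254A', 'M363D']
Mutations(Mu) = ['A139P', 'G824S', 'H254A', 'M363D']
Accumulating mutations along path to Gamma:
  At Alpha: gained [] -> total []
  At Zeta: gained ['G824S'] -> total ['G824S']
  At Gamma: gained ['A139P', 'M363D'] -> total ['A139P', 'G824S', 'M363D']
Mutations(Gamma) = ['A139P', 'G824S', 'M363D']
Intersection: ['A139P', 'G824S', 'H254A', 'M363D'] ∩ ['A139P', 'G824S', 'M363D'] = ['A139P', 'G824S', 'M363D']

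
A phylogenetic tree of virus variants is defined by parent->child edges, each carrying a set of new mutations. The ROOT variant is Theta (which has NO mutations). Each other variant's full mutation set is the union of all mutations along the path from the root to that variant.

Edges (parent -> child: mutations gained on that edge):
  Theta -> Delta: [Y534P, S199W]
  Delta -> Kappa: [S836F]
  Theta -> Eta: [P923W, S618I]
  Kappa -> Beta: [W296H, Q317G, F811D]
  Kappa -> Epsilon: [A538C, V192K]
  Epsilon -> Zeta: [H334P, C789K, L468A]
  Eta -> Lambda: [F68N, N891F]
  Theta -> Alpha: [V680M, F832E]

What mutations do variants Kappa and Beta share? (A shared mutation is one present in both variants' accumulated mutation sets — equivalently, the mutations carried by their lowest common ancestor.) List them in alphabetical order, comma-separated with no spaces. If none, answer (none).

Accumulating mutations along path to Kappa:
  At Theta: gained [] -> total []
  At Delta: gained ['Y534P', 'S199W'] -> total ['S199W', 'Y534P']
  At Kappa: gained ['S836F'] -> total ['S199W', 'S836F', 'Y534P']
Mutations(Kappa) = ['S199W', 'S836F', 'Y534P']
Accumulating mutations along path to Beta:
  At Theta: gained [] -> total []
  At Delta: gained ['Y534P', 'S199W'] -> total ['S199W', 'Y534P']
  At Kappa: gained ['S836F'] -> total ['S199W', 'S836F', 'Y534P']
  At Beta: gained ['W296H', 'Q317G', 'F811D'] -> total ['F811D', 'Q317G', 'S199W', 'S836F', 'W296H', 'Y534P']
Mutations(Beta) = ['F811D', 'Q317G', 'S199W', 'S836F', 'W296H', 'Y534P']
Intersection: ['S199W', 'S836F', 'Y534P'] ∩ ['F811D', 'Q317G', 'S199W', 'S836F', 'W296H', 'Y534P'] = ['S199W', 'S836F', 'Y534P']

Answer: S199W,S836F,Y534P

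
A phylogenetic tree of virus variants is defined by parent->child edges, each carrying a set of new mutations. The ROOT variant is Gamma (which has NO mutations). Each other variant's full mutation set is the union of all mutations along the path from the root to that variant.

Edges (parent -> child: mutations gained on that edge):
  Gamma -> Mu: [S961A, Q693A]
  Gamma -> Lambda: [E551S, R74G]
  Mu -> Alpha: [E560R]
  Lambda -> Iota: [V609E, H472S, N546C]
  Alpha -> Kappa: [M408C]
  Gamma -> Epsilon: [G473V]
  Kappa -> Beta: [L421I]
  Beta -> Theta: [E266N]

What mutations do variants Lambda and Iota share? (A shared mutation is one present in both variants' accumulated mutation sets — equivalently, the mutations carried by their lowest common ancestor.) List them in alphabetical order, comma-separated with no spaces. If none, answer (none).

Accumulating mutations along path to Lambda:
  At Gamma: gained [] -> total []
  At Lambda: gained ['E551S', 'R74G'] -> total ['E551S', 'R74G']
Mutations(Lambda) = ['E551S', 'R74G']
Accumulating mutations along path to Iota:
  At Gamma: gained [] -> total []
  At Lambda: gained ['E551S', 'R74G'] -> total ['E551S', 'R74G']
  At Iota: gained ['V609E', 'H472S', 'N546C'] -> total ['E551S', 'H472S', 'N546C', 'R74G', 'V609E']
Mutations(Iota) = ['E551S', 'H472S', 'N546C', 'R74G', 'V609E']
Intersection: ['E551S', 'R74G'] ∩ ['E551S', 'H472S', 'N546C', 'R74G', 'V609E'] = ['E551S', 'R74G']

Answer: E551S,R74G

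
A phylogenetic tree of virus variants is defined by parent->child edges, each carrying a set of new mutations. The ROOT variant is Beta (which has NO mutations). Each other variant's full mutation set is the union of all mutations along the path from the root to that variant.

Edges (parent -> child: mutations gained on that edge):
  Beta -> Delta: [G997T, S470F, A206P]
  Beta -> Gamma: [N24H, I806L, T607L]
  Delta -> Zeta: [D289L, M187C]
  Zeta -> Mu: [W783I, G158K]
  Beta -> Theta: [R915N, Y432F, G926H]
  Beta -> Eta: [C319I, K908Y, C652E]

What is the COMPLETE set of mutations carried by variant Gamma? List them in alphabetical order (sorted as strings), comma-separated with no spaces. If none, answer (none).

Answer: I806L,N24H,T607L

Derivation:
At Beta: gained [] -> total []
At Gamma: gained ['N24H', 'I806L', 'T607L'] -> total ['I806L', 'N24H', 'T607L']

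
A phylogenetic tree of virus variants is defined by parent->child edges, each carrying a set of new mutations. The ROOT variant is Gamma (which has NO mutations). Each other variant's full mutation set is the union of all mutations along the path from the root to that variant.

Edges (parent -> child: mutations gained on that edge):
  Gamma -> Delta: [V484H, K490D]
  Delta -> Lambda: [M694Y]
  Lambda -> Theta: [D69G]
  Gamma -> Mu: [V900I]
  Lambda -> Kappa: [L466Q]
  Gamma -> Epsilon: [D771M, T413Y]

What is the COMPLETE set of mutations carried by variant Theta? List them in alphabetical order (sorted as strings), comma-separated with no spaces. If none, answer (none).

Answer: D69G,K490D,M694Y,V484H

Derivation:
At Gamma: gained [] -> total []
At Delta: gained ['V484H', 'K490D'] -> total ['K490D', 'V484H']
At Lambda: gained ['M694Y'] -> total ['K490D', 'M694Y', 'V484H']
At Theta: gained ['D69G'] -> total ['D69G', 'K490D', 'M694Y', 'V484H']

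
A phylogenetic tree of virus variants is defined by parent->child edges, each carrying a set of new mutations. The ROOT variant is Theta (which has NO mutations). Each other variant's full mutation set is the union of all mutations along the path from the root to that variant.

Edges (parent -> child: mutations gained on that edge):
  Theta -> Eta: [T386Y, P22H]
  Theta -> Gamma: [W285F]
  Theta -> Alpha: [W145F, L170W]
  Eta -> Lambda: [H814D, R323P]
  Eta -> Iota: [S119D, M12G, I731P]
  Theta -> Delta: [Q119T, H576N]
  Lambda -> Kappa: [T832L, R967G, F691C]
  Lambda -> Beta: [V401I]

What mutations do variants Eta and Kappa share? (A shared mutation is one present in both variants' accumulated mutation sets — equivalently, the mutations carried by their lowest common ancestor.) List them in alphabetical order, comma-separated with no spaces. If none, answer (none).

Answer: P22H,T386Y

Derivation:
Accumulating mutations along path to Eta:
  At Theta: gained [] -> total []
  At Eta: gained ['T386Y', 'P22H'] -> total ['P22H', 'T386Y']
Mutations(Eta) = ['P22H', 'T386Y']
Accumulating mutations along path to Kappa:
  At Theta: gained [] -> total []
  At Eta: gained ['T386Y', 'P22H'] -> total ['P22H', 'T386Y']
  At Lambda: gained ['H814D', 'R323P'] -> total ['H814D', 'P22H', 'R323P', 'T386Y']
  At Kappa: gained ['T832L', 'R967G', 'F691C'] -> total ['F691C', 'H814D', 'P22H', 'R323P', 'R967G', 'T386Y', 'T832L']
Mutations(Kappa) = ['F691C', 'H814D', 'P22H', 'R323P', 'R967G', 'T386Y', 'T832L']
Intersection: ['P22H', 'T386Y'] ∩ ['F691C', 'H814D', 'P22H', 'R323P', 'R967G', 'T386Y', 'T832L'] = ['P22H', 'T386Y']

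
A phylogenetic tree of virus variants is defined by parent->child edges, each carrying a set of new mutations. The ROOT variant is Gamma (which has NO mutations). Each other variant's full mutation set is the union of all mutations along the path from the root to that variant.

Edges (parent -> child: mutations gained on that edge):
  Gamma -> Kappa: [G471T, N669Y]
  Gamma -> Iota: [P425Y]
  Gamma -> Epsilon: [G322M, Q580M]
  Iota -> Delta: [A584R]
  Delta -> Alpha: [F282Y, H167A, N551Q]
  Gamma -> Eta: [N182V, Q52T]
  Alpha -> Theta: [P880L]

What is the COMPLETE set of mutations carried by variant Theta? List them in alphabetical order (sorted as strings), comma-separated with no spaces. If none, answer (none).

Answer: A584R,F282Y,H167A,N551Q,P425Y,P880L

Derivation:
At Gamma: gained [] -> total []
At Iota: gained ['P425Y'] -> total ['P425Y']
At Delta: gained ['A584R'] -> total ['A584R', 'P425Y']
At Alpha: gained ['F282Y', 'H167A', 'N551Q'] -> total ['A584R', 'F282Y', 'H167A', 'N551Q', 'P425Y']
At Theta: gained ['P880L'] -> total ['A584R', 'F282Y', 'H167A', 'N551Q', 'P425Y', 'P880L']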